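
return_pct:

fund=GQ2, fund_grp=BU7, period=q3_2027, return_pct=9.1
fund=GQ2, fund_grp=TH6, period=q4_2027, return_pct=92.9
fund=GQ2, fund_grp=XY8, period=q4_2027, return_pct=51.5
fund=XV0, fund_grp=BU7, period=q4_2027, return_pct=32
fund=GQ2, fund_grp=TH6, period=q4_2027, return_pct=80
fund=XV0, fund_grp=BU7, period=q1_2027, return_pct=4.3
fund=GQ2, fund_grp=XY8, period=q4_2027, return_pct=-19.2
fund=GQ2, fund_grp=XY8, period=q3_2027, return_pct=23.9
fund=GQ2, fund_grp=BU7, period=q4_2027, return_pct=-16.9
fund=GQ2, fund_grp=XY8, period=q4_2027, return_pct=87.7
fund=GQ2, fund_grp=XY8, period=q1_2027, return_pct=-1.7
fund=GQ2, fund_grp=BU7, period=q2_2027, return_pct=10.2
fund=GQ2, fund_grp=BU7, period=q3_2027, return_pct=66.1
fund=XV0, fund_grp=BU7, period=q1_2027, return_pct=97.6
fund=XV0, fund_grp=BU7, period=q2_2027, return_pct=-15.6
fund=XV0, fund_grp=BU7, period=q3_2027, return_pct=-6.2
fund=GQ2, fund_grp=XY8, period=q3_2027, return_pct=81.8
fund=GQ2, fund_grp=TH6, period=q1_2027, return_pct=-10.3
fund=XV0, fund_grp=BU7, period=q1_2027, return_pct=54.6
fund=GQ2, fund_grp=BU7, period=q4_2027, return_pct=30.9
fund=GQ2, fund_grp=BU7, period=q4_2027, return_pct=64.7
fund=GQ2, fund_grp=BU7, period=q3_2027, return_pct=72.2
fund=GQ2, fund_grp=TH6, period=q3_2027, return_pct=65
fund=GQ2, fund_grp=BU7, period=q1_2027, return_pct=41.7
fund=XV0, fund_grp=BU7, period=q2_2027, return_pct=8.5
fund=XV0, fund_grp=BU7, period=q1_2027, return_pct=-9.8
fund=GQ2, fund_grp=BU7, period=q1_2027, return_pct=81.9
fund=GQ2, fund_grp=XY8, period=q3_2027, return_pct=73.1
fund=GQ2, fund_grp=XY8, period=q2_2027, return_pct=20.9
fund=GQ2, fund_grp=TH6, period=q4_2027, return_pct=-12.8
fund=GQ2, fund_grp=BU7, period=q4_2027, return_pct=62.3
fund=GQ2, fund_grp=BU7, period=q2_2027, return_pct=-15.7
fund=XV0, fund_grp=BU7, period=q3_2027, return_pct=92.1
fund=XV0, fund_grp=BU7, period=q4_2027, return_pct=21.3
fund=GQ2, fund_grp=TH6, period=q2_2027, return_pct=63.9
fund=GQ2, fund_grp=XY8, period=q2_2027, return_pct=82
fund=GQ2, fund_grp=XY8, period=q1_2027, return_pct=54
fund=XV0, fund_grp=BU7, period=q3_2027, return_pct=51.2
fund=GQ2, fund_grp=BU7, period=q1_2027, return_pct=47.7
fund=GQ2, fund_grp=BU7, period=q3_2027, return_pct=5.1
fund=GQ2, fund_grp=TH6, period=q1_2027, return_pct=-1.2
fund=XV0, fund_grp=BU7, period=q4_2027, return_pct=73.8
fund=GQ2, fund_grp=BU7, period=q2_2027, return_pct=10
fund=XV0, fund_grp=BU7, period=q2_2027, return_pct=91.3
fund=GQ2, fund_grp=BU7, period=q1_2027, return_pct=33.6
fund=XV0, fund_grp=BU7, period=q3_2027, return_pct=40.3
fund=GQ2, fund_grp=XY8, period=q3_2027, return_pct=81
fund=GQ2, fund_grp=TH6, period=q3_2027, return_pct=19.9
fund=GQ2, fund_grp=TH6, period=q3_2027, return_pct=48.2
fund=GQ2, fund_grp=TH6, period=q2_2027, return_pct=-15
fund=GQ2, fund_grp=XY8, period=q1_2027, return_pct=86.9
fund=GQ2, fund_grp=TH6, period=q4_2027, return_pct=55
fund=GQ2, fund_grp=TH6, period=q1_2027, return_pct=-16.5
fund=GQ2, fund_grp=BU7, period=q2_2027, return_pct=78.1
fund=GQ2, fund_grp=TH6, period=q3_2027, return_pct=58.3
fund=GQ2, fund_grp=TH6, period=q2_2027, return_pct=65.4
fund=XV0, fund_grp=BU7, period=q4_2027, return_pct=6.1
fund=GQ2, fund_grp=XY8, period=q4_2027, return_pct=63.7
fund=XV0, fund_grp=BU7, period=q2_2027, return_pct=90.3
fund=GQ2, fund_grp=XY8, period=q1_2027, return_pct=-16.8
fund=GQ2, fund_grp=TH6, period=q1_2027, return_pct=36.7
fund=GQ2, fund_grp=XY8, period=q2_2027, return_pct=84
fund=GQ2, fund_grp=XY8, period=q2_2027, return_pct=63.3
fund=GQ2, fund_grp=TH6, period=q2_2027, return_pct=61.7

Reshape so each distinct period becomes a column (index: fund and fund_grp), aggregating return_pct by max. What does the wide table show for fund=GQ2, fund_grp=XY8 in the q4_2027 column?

Rows with fund=GQ2, fund_grp=XY8 and period=q4_2027: return_pct values are 51.5, -19.2, 87.7, 63.7.
max(51.5, -19.2, 87.7, 63.7) = 87.7.

87.7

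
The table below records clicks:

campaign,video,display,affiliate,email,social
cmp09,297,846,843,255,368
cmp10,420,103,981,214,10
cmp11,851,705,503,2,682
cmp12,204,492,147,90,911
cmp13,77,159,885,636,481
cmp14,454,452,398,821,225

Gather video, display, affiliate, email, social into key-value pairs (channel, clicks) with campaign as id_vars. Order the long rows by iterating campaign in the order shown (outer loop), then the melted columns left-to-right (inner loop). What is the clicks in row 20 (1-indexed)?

911

30 rows total (6 × 5). Row 20: index ⌊(20-1)/5⌋ = 3 into campaign → cmp12; (20-1) mod 5 = 4 into the melted columns → social.
So row 20 is (cmp12, social, 911); clicks = 911.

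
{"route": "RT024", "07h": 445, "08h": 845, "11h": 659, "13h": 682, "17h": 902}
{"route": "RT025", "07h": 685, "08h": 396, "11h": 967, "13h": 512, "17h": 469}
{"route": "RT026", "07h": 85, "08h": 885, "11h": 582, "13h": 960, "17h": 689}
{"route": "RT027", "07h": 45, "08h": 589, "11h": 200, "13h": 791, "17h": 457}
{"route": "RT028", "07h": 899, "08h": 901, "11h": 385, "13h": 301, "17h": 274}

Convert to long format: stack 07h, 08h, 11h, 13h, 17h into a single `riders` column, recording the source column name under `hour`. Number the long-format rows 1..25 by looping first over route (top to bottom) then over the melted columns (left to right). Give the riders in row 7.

25 rows total (5 × 5). Row 7: index ⌊(7-1)/5⌋ = 1 into route → RT025; (7-1) mod 5 = 1 into the melted columns → 08h.
So row 7 is (RT025, 08h, 396); riders = 396.

396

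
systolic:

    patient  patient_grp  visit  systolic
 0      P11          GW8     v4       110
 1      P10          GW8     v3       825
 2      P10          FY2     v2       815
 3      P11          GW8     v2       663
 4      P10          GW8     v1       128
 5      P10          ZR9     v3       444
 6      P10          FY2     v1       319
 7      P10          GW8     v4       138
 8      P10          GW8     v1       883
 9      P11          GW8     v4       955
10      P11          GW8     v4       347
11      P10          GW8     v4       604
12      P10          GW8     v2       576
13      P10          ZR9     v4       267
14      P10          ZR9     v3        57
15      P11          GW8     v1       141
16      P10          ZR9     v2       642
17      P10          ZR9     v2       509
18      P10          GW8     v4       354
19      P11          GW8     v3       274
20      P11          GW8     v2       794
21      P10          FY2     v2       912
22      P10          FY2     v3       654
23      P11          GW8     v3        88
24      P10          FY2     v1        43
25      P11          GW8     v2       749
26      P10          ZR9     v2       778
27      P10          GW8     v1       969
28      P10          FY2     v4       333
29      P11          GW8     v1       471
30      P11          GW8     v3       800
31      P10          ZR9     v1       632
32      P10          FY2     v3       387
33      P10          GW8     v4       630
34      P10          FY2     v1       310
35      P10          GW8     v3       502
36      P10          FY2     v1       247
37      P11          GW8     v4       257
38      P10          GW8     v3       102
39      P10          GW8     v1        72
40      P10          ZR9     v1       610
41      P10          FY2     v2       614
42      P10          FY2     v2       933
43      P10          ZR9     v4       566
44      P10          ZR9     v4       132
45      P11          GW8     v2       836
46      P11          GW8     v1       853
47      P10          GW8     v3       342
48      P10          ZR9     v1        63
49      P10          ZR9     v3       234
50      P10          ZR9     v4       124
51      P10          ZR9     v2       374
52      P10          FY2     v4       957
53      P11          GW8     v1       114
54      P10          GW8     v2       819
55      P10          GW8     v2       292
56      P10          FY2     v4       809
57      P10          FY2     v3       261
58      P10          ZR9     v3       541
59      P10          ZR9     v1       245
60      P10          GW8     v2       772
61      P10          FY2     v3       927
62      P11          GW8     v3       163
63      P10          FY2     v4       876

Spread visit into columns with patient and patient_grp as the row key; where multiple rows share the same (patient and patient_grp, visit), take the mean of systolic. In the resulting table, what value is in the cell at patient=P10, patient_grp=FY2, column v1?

Rows with patient=P10, patient_grp=FY2 and visit=v1: systolic values are 319, 43, 310, 247.
(319 + 43 + 310 + 247) / 4 = 229.75.

229.75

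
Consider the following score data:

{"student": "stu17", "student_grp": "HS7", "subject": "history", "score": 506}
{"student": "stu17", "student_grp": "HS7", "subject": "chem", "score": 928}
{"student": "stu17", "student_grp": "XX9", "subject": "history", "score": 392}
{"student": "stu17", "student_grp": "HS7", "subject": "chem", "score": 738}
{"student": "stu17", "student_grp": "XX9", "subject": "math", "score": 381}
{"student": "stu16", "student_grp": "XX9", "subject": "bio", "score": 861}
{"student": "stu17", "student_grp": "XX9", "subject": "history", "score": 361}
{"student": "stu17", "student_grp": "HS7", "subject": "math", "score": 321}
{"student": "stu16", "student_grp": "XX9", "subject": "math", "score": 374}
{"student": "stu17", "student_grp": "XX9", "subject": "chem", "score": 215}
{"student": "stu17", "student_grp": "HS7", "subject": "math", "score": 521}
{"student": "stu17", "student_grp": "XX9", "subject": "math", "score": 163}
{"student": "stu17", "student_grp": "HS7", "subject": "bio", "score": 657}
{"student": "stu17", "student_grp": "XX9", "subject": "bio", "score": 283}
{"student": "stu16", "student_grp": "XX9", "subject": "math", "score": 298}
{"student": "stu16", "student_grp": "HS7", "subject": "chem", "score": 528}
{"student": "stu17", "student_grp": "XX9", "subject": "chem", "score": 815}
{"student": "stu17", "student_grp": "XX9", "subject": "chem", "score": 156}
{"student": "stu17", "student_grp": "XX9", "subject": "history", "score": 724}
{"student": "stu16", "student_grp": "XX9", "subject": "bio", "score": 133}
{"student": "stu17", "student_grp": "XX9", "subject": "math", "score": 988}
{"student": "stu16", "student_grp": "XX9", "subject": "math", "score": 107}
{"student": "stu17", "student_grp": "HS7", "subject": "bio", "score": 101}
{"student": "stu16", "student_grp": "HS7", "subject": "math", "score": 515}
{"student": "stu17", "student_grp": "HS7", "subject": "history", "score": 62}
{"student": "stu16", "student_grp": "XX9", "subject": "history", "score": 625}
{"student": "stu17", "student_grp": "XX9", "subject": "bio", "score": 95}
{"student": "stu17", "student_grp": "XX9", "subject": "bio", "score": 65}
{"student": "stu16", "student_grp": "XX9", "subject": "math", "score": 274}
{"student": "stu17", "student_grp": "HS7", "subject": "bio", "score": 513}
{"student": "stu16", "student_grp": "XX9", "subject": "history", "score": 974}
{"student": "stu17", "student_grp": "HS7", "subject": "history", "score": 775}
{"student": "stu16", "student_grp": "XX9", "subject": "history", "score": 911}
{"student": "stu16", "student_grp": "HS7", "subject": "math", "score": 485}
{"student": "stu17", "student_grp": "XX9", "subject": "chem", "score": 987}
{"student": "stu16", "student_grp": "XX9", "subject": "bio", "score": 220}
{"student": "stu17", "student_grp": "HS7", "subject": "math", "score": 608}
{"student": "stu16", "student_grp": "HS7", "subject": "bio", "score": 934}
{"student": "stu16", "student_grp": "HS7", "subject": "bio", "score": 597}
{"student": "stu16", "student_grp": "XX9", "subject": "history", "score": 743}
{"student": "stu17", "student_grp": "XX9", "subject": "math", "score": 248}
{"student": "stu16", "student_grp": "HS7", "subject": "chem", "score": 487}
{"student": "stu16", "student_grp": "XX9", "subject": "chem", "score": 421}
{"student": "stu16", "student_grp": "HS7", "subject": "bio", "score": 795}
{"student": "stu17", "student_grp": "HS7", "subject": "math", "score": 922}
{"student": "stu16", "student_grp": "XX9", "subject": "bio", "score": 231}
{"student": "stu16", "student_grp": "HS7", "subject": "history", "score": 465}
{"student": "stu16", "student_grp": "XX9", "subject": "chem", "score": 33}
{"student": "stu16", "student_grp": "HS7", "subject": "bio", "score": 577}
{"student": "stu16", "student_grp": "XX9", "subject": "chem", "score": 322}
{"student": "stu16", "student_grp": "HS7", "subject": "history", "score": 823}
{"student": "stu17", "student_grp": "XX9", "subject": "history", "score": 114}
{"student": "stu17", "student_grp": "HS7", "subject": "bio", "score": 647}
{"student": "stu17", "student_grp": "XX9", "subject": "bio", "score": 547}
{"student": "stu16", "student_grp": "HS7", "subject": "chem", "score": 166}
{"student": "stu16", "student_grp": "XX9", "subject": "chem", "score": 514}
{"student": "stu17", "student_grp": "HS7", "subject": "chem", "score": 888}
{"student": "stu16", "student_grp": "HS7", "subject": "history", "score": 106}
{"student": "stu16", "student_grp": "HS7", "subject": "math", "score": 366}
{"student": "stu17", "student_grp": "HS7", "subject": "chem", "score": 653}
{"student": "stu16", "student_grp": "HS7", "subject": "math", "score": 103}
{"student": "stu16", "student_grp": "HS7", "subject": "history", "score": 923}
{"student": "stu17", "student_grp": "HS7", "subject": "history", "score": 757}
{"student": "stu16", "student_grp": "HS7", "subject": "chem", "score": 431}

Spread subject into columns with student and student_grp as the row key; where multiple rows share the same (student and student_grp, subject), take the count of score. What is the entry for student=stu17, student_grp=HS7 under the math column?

Rows with student=stu17, student_grp=HS7 and subject=math: score values are 321, 521, 608, 922.
4 rows match — count = 4.

4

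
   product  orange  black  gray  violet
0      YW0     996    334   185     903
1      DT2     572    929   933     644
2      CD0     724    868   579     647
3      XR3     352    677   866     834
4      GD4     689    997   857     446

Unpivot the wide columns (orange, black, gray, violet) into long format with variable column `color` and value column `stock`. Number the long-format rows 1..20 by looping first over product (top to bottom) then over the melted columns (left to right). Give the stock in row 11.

20 rows total (5 × 4). Row 11: index ⌊(11-1)/4⌋ = 2 into product → CD0; (11-1) mod 4 = 2 into the melted columns → gray.
So row 11 is (CD0, gray, 579); stock = 579.

579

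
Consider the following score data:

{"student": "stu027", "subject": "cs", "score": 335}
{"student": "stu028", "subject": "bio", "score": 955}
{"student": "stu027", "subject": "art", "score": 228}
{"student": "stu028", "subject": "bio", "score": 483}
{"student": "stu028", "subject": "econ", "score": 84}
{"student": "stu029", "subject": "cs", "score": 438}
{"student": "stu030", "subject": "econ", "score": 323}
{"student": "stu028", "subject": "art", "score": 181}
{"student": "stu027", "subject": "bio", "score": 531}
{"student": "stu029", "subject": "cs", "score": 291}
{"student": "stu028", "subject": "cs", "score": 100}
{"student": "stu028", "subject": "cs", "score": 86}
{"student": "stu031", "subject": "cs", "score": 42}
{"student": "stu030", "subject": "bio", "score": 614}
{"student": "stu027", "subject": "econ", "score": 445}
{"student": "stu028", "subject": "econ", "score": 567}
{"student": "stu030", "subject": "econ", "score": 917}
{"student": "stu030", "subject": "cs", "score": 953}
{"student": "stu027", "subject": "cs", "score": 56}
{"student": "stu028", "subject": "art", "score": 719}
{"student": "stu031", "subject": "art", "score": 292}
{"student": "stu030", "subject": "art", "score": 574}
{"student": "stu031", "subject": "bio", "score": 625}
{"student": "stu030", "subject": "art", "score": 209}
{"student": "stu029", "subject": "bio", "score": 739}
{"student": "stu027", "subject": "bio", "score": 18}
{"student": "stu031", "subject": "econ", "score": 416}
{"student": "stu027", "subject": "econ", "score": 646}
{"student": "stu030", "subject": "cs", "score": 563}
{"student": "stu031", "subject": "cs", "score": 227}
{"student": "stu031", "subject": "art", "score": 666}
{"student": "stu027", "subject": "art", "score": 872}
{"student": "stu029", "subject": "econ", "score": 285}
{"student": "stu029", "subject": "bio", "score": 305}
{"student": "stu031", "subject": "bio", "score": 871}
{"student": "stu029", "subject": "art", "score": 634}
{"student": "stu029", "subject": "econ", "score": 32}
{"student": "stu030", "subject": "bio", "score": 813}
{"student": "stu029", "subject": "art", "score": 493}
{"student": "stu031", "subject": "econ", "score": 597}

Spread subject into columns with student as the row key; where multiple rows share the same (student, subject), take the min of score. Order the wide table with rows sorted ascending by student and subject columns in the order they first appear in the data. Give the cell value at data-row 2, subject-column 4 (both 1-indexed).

84

With rows sorted ascending by student, row 2 is student=stu028. subject columns in first-appearance order: cs, bio, art, econ; column 4 is econ.
Long rows with student=stu028, subject=econ: min(84, 567) = 84.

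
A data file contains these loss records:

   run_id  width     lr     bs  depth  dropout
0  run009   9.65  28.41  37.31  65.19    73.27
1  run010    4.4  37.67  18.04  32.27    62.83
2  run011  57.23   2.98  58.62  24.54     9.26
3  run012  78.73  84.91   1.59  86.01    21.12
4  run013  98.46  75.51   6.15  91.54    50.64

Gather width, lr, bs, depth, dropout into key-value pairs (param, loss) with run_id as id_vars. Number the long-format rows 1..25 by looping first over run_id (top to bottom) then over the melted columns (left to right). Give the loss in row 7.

37.67

25 rows total (5 × 5). Row 7: index ⌊(7-1)/5⌋ = 1 into run_id → run010; (7-1) mod 5 = 1 into the melted columns → lr.
So row 7 is (run010, lr, 37.67); loss = 37.67.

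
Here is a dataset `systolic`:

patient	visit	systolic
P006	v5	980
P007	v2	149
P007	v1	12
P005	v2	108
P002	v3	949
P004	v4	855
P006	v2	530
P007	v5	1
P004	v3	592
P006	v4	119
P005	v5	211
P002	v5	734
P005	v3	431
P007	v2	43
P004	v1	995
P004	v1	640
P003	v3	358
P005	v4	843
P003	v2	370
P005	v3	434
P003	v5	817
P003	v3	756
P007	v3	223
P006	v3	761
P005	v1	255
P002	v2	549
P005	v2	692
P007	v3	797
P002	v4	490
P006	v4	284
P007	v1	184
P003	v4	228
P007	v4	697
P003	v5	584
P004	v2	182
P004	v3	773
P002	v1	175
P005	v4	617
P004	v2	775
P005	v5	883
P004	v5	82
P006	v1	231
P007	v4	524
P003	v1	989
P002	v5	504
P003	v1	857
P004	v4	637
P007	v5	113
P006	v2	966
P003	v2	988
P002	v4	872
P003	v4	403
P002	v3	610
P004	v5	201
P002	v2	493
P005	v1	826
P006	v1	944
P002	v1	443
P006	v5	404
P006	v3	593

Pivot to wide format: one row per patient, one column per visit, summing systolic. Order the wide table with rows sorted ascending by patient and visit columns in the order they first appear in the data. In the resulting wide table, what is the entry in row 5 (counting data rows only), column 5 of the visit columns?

403

With rows sorted ascending by patient, row 5 is patient=P006. visit columns in first-appearance order: v5, v2, v1, v3, v4; column 5 is v4.
Long rows with patient=P006, visit=v4: 119 + 284 = 403.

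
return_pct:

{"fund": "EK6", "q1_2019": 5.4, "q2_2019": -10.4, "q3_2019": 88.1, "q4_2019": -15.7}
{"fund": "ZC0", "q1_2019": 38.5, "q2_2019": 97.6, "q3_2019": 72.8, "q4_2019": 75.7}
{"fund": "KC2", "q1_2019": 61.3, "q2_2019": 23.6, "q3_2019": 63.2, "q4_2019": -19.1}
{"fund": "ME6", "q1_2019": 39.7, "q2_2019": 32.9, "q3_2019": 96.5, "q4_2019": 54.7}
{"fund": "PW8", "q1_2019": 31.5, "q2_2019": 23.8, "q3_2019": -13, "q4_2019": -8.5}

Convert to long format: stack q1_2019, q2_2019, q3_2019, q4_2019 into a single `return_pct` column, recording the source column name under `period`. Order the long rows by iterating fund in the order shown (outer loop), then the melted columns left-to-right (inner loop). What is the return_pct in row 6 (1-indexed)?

20 rows total (5 × 4). Row 6: index ⌊(6-1)/4⌋ = 1 into fund → ZC0; (6-1) mod 4 = 1 into the melted columns → q2_2019.
So row 6 is (ZC0, q2_2019, 97.6); return_pct = 97.6.

97.6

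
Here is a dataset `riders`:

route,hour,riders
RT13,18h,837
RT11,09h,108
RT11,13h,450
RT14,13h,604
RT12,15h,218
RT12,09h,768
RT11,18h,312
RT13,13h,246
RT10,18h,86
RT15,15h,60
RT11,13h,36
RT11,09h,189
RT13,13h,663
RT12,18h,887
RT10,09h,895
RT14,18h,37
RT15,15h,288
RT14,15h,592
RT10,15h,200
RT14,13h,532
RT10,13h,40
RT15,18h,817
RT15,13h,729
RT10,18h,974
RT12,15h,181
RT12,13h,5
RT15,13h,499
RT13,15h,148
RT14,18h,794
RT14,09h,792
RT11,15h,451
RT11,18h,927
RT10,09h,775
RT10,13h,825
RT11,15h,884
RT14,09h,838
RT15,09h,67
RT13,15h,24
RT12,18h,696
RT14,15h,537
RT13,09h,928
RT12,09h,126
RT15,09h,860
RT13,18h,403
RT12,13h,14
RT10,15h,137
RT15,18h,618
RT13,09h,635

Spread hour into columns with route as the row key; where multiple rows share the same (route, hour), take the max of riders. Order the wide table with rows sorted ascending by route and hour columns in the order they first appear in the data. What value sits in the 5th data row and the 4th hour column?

592

With rows sorted ascending by route, row 5 is route=RT14. hour columns in first-appearance order: 18h, 09h, 13h, 15h; column 4 is 15h.
Long rows with route=RT14, hour=15h: max(592, 537) = 592.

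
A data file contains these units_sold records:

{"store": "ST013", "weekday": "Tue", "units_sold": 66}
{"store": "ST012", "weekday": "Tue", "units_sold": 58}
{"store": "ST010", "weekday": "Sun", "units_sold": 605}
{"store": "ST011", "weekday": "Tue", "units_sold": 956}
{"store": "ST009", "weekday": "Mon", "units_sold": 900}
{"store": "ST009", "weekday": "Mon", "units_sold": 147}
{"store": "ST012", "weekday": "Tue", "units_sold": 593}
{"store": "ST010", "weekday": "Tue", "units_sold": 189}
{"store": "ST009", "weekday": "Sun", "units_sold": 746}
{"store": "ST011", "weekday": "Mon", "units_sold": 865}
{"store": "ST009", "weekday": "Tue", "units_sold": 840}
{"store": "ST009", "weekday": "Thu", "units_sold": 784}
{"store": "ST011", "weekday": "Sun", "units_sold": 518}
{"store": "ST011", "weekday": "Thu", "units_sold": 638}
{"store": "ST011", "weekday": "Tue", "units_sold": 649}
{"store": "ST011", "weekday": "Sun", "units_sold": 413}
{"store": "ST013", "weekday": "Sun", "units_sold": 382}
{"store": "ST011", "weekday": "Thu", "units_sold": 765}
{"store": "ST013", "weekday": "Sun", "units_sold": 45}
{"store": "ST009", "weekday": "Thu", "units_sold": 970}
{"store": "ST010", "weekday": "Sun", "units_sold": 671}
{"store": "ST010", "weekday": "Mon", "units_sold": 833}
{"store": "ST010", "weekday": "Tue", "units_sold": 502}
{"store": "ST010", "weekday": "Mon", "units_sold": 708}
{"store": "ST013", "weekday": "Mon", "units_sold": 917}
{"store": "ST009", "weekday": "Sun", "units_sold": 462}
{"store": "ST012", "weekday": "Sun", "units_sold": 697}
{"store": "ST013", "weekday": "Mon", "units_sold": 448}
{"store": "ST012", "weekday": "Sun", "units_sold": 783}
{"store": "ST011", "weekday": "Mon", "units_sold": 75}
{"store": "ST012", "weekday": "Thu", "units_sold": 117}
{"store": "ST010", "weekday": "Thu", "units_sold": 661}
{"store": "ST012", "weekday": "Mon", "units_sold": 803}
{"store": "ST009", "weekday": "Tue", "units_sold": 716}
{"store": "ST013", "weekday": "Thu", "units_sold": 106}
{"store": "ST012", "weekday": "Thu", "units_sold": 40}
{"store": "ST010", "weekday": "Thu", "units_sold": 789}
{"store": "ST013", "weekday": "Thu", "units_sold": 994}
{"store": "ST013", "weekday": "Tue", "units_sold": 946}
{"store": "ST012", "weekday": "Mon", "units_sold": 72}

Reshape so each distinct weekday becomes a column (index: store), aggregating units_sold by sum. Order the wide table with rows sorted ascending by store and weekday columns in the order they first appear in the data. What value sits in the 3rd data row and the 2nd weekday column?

With rows sorted ascending by store, row 3 is store=ST011. weekday columns in first-appearance order: Tue, Sun, Mon, Thu; column 2 is Sun.
Long rows with store=ST011, weekday=Sun: 518 + 413 = 931.

931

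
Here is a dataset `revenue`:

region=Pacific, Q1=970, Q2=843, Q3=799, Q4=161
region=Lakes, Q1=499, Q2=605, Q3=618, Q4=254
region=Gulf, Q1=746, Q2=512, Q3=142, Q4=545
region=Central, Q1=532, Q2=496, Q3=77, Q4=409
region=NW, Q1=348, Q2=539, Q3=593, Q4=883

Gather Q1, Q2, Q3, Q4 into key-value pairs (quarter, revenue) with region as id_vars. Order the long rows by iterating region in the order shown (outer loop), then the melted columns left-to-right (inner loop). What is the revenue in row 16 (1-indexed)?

20 rows total (5 × 4). Row 16: index ⌊(16-1)/4⌋ = 3 into region → Central; (16-1) mod 4 = 3 into the melted columns → Q4.
So row 16 is (Central, Q4, 409); revenue = 409.

409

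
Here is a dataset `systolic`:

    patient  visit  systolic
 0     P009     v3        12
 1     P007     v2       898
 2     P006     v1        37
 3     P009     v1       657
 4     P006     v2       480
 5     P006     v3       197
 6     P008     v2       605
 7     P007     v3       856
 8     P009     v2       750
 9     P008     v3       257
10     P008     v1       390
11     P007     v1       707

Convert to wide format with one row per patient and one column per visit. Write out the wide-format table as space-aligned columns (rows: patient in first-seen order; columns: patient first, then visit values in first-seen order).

Columns: patient plus the 3 distinct visit values (v3, v2, v1).
For example, row P009 column v3 takes systolic=12 from the long row (P009, v3).

patient  v3   v2   v1 
P009     12   750  657
P007     856  898  707
P006     197  480  37 
P008     257  605  390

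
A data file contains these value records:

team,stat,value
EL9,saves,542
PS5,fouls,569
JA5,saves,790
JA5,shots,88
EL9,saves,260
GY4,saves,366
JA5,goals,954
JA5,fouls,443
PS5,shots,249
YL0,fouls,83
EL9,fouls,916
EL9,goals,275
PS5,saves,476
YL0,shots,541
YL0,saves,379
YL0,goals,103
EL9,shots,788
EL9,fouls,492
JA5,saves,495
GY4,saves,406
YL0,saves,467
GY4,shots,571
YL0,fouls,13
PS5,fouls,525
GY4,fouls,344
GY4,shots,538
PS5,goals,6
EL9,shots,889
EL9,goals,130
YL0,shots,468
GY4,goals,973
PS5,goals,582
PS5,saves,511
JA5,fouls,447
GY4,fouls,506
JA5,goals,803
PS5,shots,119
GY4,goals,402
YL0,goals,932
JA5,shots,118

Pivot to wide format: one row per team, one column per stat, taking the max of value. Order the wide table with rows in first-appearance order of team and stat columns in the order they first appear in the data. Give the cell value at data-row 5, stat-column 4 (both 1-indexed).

932

With rows in first-appearance order of team, row 5 is team=YL0. stat columns in first-appearance order: saves, fouls, shots, goals; column 4 is goals.
Long rows with team=YL0, stat=goals: max(103, 932) = 932.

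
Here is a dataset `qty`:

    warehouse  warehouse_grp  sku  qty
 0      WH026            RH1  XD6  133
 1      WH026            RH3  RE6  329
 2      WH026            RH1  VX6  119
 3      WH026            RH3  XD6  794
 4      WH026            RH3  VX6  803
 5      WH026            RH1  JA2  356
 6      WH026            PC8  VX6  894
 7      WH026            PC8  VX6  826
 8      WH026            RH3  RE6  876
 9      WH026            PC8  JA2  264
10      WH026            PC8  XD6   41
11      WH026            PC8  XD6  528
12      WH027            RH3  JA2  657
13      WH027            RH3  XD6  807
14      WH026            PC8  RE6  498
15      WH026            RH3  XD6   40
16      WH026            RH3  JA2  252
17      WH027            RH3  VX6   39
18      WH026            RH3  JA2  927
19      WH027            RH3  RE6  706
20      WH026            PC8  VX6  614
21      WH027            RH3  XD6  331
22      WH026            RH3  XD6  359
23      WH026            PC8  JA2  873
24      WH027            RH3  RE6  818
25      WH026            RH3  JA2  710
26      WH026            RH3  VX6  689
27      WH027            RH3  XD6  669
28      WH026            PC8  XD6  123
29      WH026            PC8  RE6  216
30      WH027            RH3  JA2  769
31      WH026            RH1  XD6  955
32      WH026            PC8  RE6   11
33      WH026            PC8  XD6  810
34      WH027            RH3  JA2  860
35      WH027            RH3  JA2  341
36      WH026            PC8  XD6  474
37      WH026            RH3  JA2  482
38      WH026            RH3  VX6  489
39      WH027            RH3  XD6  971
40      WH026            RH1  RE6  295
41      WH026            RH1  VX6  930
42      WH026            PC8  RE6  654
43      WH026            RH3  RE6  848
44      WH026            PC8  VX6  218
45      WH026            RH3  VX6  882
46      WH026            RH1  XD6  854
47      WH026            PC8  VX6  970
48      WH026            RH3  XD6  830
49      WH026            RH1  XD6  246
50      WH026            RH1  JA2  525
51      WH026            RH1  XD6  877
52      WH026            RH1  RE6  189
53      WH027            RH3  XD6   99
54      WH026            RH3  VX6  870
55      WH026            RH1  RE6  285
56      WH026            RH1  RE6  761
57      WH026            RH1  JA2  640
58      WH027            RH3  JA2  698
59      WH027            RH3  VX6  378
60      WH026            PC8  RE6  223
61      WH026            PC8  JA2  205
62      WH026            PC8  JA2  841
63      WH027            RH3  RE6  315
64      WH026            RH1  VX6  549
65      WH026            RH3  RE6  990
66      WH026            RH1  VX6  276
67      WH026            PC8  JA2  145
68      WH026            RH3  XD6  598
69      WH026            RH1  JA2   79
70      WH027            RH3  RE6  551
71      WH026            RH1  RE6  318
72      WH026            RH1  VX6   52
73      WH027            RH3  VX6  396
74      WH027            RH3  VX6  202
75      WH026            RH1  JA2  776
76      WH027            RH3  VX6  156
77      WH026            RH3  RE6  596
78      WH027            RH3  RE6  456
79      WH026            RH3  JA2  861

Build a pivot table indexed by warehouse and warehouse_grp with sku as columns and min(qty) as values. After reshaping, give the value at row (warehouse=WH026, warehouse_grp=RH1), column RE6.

189

Rows with warehouse=WH026, warehouse_grp=RH1 and sku=RE6: qty values are 295, 189, 285, 761, 318.
min(295, 189, 285, 761, 318) = 189.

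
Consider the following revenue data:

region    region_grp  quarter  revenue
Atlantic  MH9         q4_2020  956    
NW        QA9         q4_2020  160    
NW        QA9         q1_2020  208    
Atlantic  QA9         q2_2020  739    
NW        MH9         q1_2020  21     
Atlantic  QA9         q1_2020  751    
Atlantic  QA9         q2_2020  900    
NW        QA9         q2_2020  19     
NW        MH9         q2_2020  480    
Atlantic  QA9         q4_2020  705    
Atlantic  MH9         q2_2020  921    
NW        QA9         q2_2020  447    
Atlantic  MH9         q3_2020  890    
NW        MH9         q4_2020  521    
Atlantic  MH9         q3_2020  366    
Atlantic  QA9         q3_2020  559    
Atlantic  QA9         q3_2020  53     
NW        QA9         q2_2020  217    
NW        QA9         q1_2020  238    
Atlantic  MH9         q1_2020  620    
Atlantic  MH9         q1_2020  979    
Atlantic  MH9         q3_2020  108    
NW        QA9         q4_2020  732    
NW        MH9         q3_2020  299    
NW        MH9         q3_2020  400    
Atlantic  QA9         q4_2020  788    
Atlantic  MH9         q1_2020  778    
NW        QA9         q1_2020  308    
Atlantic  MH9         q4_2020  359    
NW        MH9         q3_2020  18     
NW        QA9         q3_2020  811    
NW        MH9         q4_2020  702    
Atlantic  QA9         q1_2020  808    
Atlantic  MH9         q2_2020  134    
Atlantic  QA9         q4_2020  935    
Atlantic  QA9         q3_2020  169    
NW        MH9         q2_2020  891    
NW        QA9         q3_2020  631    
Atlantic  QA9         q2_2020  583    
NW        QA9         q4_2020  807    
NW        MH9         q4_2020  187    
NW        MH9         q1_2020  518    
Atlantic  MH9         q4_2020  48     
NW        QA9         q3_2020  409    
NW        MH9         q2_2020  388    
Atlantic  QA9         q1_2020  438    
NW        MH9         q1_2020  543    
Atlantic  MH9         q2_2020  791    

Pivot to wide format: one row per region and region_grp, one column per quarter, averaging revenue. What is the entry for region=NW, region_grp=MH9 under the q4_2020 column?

470

Rows with region=NW, region_grp=MH9 and quarter=q4_2020: revenue values are 521, 702, 187.
(521 + 702 + 187) / 3 = 470.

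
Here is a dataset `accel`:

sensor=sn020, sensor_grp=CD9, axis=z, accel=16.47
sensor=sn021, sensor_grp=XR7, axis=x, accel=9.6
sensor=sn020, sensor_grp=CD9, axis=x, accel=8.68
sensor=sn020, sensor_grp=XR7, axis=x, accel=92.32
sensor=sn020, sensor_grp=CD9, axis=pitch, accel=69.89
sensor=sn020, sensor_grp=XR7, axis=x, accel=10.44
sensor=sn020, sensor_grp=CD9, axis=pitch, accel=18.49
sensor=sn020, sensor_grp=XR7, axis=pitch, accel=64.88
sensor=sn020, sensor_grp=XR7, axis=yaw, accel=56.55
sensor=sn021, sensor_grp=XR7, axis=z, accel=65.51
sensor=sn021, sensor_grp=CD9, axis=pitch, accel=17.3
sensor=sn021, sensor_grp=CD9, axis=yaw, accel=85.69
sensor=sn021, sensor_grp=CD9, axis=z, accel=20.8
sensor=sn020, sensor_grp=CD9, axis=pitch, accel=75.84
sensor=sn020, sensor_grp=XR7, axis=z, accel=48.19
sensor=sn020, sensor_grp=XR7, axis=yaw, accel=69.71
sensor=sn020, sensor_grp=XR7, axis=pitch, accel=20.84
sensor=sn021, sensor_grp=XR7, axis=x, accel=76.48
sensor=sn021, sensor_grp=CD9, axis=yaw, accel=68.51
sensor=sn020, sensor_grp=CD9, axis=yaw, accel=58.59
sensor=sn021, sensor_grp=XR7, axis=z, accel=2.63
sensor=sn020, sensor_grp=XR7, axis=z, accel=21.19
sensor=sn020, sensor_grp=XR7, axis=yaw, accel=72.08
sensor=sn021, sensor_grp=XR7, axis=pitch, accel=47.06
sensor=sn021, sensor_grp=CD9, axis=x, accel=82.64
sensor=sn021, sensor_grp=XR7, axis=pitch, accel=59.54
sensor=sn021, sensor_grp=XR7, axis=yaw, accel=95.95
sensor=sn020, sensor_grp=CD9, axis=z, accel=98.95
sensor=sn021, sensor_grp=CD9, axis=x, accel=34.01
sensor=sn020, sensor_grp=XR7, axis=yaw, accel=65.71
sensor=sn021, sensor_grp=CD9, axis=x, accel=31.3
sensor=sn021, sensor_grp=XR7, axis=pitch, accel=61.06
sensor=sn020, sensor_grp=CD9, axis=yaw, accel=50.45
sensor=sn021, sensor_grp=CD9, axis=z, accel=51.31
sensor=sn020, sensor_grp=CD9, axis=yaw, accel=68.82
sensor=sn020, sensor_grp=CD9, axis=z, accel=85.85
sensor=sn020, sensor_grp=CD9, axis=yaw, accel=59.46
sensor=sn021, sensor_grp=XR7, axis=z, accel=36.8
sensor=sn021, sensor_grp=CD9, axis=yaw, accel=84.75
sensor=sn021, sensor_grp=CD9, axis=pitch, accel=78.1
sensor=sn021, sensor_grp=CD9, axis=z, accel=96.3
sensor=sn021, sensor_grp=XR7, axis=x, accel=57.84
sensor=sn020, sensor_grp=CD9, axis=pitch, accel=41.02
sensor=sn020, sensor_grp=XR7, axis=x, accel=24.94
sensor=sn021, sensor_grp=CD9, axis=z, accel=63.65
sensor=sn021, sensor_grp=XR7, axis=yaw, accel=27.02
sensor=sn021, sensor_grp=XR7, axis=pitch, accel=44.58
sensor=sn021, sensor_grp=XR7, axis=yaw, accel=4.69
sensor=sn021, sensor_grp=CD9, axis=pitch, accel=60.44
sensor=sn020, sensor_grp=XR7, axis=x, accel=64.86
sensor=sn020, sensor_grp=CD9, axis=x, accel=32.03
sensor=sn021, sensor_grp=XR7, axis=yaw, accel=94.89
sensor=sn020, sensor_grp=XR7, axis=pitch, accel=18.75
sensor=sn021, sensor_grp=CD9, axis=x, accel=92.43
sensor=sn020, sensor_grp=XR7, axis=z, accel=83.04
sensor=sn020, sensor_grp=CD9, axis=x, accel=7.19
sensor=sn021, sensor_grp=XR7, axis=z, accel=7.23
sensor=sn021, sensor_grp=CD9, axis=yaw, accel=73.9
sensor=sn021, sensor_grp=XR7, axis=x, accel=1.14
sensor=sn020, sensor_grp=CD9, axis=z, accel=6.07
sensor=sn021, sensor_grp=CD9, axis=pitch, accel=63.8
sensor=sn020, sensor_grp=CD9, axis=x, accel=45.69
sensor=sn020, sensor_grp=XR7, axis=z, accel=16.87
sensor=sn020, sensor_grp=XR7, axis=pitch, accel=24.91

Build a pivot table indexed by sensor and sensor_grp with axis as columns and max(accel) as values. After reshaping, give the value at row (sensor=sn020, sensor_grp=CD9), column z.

Rows with sensor=sn020, sensor_grp=CD9 and axis=z: accel values are 16.47, 98.95, 85.85, 6.07.
max(16.47, 98.95, 85.85, 6.07) = 98.95.

98.95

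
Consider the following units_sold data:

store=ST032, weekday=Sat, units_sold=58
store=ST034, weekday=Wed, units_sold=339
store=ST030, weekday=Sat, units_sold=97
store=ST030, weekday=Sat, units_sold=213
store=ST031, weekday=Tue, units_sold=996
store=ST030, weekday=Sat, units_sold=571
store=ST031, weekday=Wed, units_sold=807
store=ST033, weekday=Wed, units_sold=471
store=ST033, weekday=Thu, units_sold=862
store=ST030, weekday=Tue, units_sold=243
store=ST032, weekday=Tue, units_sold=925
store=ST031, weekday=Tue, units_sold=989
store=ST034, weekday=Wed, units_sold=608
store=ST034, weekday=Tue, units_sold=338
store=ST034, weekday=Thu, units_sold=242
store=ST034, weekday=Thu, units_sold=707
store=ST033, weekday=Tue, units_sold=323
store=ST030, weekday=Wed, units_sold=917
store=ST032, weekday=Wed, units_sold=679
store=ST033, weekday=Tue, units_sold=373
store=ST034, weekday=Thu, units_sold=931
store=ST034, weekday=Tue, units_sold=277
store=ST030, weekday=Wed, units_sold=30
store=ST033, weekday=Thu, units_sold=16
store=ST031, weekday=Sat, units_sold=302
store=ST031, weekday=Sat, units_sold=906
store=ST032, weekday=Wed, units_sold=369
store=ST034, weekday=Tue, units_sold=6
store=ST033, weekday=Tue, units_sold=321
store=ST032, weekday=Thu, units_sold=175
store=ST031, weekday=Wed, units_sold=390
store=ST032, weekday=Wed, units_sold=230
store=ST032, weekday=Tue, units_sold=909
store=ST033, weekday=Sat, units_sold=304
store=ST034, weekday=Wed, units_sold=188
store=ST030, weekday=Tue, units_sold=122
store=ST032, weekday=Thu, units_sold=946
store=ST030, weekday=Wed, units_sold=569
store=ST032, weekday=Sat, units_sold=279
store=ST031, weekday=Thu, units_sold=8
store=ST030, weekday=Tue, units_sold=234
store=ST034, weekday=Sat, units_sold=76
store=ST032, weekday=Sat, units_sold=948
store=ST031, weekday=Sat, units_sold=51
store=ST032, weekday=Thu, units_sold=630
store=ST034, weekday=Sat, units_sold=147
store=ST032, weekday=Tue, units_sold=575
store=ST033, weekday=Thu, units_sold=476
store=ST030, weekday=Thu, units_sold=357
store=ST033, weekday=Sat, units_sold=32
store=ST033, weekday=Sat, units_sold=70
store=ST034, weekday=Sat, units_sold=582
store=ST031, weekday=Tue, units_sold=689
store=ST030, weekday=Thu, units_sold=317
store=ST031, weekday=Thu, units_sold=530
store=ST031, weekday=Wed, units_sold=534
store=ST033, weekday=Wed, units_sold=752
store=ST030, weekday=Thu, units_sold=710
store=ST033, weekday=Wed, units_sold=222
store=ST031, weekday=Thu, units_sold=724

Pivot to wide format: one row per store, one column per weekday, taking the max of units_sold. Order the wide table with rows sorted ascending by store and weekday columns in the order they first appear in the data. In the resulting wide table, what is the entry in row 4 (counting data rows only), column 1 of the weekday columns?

304

With rows sorted ascending by store, row 4 is store=ST033. weekday columns in first-appearance order: Sat, Wed, Tue, Thu; column 1 is Sat.
Long rows with store=ST033, weekday=Sat: max(304, 32, 70) = 304.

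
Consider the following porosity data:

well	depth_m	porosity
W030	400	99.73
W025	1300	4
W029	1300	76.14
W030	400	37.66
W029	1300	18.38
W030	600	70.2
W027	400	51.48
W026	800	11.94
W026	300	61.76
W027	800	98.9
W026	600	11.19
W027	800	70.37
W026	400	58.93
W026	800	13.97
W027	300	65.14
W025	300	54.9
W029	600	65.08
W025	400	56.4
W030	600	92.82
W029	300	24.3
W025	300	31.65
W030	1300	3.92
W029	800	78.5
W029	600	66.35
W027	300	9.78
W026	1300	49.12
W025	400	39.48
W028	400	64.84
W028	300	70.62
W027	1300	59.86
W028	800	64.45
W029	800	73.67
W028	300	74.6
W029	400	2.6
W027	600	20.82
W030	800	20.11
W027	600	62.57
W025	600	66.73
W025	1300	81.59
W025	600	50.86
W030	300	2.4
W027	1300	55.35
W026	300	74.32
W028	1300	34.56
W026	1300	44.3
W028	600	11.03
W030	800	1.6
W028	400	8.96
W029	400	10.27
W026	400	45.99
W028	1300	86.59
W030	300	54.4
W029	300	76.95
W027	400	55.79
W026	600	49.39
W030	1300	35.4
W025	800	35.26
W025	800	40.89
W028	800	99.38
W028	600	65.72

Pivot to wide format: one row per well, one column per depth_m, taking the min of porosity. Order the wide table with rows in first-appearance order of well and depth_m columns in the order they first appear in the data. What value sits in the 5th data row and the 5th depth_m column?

61.76

With rows in first-appearance order of well, row 5 is well=W026. depth_m columns in first-appearance order: 400, 1300, 600, 800, 300; column 5 is 300.
Long rows with well=W026, depth_m=300: min(61.76, 74.32) = 61.76.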